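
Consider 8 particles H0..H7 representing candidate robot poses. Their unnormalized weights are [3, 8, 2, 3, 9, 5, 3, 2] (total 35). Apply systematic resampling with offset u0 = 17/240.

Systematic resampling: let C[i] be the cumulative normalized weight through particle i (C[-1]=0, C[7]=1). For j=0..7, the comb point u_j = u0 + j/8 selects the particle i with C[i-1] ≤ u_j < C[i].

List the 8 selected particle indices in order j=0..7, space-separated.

C = [3/35, 11/35, 13/35, 16/35, 5/7, 6/7, 33/35, 1]
j=0: u_0=17/240 ∈ [0, 3/35) → index 0
j=1: u_1=47/240 ∈ [3/35, 11/35) → index 1
j=2: u_2=77/240 ∈ [11/35, 13/35) → index 2
j=3: u_3=107/240 ∈ [13/35, 16/35) → index 3
j=4: u_4=137/240 ∈ [16/35, 5/7) → index 4
j=5: u_5=167/240 ∈ [16/35, 5/7) → index 4
j=6: u_6=197/240 ∈ [5/7, 6/7) → index 5
j=7: u_7=227/240 ∈ [33/35, 1) → index 7

0 1 2 3 4 4 5 7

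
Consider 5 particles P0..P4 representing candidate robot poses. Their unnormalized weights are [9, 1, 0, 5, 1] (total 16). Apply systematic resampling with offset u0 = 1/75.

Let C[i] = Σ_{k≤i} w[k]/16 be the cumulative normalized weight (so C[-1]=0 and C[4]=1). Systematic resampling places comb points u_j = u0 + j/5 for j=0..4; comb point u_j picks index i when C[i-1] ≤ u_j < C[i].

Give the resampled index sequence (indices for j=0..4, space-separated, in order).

C = [9/16, 5/8, 5/8, 15/16, 1]
j=0: u_0=1/75 ∈ [0, 9/16) → index 0
j=1: u_1=16/75 ∈ [0, 9/16) → index 0
j=2: u_2=31/75 ∈ [0, 9/16) → index 0
j=3: u_3=46/75 ∈ [9/16, 5/8) → index 1
j=4: u_4=61/75 ∈ [5/8, 15/16) → index 3

0 0 0 1 3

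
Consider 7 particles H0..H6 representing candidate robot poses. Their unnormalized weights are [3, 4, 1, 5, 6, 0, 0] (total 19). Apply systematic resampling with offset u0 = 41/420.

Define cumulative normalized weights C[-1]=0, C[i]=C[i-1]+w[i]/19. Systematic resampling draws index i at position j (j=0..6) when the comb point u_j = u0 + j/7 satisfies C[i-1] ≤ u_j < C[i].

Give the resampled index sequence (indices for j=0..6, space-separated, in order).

C = [3/19, 7/19, 8/19, 13/19, 1, 1, 1]
j=0: u_0=41/420 ∈ [0, 3/19) → index 0
j=1: u_1=101/420 ∈ [3/19, 7/19) → index 1
j=2: u_2=23/60 ∈ [7/19, 8/19) → index 2
j=3: u_3=221/420 ∈ [8/19, 13/19) → index 3
j=4: u_4=281/420 ∈ [8/19, 13/19) → index 3
j=5: u_5=341/420 ∈ [13/19, 1) → index 4
j=6: u_6=401/420 ∈ [13/19, 1) → index 4

0 1 2 3 3 4 4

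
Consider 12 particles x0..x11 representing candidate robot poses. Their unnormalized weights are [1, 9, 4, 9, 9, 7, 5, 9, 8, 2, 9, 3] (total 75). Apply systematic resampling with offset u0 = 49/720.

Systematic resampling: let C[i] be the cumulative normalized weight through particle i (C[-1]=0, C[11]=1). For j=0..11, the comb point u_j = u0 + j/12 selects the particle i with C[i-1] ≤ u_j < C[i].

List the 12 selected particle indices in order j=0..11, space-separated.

C = [1/75, 2/15, 14/75, 23/75, 32/75, 13/25, 44/75, 53/75, 61/75, 21/25, 24/25, 1]
j=0: u_0=49/720 ∈ [1/75, 2/15) → index 1
j=1: u_1=109/720 ∈ [2/15, 14/75) → index 2
j=2: u_2=169/720 ∈ [14/75, 23/75) → index 3
j=3: u_3=229/720 ∈ [23/75, 32/75) → index 4
j=4: u_4=289/720 ∈ [23/75, 32/75) → index 4
j=5: u_5=349/720 ∈ [32/75, 13/25) → index 5
j=6: u_6=409/720 ∈ [13/25, 44/75) → index 6
j=7: u_7=469/720 ∈ [44/75, 53/75) → index 7
j=8: u_8=529/720 ∈ [53/75, 61/75) → index 8
j=9: u_9=589/720 ∈ [61/75, 21/25) → index 9
j=10: u_10=649/720 ∈ [21/25, 24/25) → index 10
j=11: u_11=709/720 ∈ [24/25, 1) → index 11

1 2 3 4 4 5 6 7 8 9 10 11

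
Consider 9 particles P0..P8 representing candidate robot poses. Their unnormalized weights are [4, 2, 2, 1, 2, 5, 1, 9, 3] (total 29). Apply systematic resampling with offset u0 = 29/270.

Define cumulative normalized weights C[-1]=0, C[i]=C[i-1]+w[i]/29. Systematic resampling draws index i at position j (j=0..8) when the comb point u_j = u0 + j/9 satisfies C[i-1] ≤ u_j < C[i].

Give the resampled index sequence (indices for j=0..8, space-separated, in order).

0 2 4 5 6 7 7 7 8

C = [4/29, 6/29, 8/29, 9/29, 11/29, 16/29, 17/29, 26/29, 1]
j=0: u_0=29/270 ∈ [0, 4/29) → index 0
j=1: u_1=59/270 ∈ [6/29, 8/29) → index 2
j=2: u_2=89/270 ∈ [9/29, 11/29) → index 4
j=3: u_3=119/270 ∈ [11/29, 16/29) → index 5
j=4: u_4=149/270 ∈ [16/29, 17/29) → index 6
j=5: u_5=179/270 ∈ [17/29, 26/29) → index 7
j=6: u_6=209/270 ∈ [17/29, 26/29) → index 7
j=7: u_7=239/270 ∈ [17/29, 26/29) → index 7
j=8: u_8=269/270 ∈ [26/29, 1) → index 8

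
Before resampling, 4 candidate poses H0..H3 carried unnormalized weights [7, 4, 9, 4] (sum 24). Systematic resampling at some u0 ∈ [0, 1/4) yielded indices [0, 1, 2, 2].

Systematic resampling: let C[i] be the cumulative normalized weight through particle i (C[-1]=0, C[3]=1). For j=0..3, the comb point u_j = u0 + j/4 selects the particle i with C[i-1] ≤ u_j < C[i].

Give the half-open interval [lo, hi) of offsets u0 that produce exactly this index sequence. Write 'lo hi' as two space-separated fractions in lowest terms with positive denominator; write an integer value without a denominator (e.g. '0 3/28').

1/24 1/12

C = [7/24, 11/24, 5/6, 1]
j=0 picked index 0: u0 ∈ [0, 7/24)
j=1 picked index 1: u0 ∈ [1/24, 5/24)
j=2 picked index 2: u0 ∈ [-1/24, 1/3)
j=3 picked index 2: u0 ∈ [-7/24, 1/12)
intersection: [1/24, 1/12)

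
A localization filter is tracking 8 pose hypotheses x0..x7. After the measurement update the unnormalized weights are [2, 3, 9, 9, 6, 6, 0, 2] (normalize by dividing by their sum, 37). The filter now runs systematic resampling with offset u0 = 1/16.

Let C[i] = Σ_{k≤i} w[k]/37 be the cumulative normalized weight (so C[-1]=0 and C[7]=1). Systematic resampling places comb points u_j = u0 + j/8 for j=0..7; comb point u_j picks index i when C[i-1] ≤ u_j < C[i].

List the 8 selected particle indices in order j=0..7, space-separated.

1 2 2 3 3 4 5 5

C = [2/37, 5/37, 14/37, 23/37, 29/37, 35/37, 35/37, 1]
j=0: u_0=1/16 ∈ [2/37, 5/37) → index 1
j=1: u_1=3/16 ∈ [5/37, 14/37) → index 2
j=2: u_2=5/16 ∈ [5/37, 14/37) → index 2
j=3: u_3=7/16 ∈ [14/37, 23/37) → index 3
j=4: u_4=9/16 ∈ [14/37, 23/37) → index 3
j=5: u_5=11/16 ∈ [23/37, 29/37) → index 4
j=6: u_6=13/16 ∈ [29/37, 35/37) → index 5
j=7: u_7=15/16 ∈ [29/37, 35/37) → index 5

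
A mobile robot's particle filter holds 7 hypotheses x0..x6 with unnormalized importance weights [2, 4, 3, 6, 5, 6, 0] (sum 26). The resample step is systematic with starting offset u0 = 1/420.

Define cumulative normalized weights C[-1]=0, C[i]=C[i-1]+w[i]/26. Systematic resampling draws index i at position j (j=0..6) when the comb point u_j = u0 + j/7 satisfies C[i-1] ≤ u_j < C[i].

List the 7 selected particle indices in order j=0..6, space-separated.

C = [1/13, 3/13, 9/26, 15/26, 10/13, 1, 1]
j=0: u_0=1/420 ∈ [0, 1/13) → index 0
j=1: u_1=61/420 ∈ [1/13, 3/13) → index 1
j=2: u_2=121/420 ∈ [3/13, 9/26) → index 2
j=3: u_3=181/420 ∈ [9/26, 15/26) → index 3
j=4: u_4=241/420 ∈ [9/26, 15/26) → index 3
j=5: u_5=43/60 ∈ [15/26, 10/13) → index 4
j=6: u_6=361/420 ∈ [10/13, 1) → index 5

0 1 2 3 3 4 5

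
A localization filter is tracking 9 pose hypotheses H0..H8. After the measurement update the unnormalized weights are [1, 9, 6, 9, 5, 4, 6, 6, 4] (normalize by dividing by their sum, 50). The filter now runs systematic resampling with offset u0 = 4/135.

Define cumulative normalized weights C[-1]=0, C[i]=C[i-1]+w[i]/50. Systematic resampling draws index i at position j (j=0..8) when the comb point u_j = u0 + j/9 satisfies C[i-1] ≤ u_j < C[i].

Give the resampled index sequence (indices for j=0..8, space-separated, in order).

C = [1/50, 1/5, 8/25, 1/2, 3/5, 17/25, 4/5, 23/25, 1]
j=0: u_0=4/135 ∈ [1/50, 1/5) → index 1
j=1: u_1=19/135 ∈ [1/50, 1/5) → index 1
j=2: u_2=34/135 ∈ [1/5, 8/25) → index 2
j=3: u_3=49/135 ∈ [8/25, 1/2) → index 3
j=4: u_4=64/135 ∈ [8/25, 1/2) → index 3
j=5: u_5=79/135 ∈ [1/2, 3/5) → index 4
j=6: u_6=94/135 ∈ [17/25, 4/5) → index 6
j=7: u_7=109/135 ∈ [4/5, 23/25) → index 7
j=8: u_8=124/135 ∈ [4/5, 23/25) → index 7

1 1 2 3 3 4 6 7 7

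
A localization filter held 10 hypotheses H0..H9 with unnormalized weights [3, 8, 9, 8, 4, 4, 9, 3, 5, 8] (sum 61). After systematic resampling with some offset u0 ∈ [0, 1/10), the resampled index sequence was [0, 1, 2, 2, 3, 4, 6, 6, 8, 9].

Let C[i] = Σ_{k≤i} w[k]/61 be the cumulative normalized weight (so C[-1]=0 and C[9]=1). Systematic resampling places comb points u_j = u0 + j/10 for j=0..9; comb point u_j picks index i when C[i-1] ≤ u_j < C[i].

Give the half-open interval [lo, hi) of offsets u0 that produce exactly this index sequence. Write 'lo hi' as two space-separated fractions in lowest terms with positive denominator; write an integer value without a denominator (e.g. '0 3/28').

0 3/122

C = [3/61, 11/61, 20/61, 28/61, 32/61, 36/61, 45/61, 48/61, 53/61, 1]
j=0 picked index 0: u0 ∈ [0, 3/61)
j=1 picked index 1: u0 ∈ [-31/610, 49/610)
j=2 picked index 2: u0 ∈ [-6/305, 39/305)
j=3 picked index 2: u0 ∈ [-73/610, 17/610)
j=4 picked index 3: u0 ∈ [-22/305, 18/305)
j=5 picked index 4: u0 ∈ [-5/122, 3/122)
j=6 picked index 6: u0 ∈ [-3/305, 42/305)
j=7 picked index 6: u0 ∈ [-67/610, 23/610)
j=8 picked index 8: u0 ∈ [-4/305, 21/305)
j=9 picked index 9: u0 ∈ [-19/610, 1/10)
intersection: [0, 3/122)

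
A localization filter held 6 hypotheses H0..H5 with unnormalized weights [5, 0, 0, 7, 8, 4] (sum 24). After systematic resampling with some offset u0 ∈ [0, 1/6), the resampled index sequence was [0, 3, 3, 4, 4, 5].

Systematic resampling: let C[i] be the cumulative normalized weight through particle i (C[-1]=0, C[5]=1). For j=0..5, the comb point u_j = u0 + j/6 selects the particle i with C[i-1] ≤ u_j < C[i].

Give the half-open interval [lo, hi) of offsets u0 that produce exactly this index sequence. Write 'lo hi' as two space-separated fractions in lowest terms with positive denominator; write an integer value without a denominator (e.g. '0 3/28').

C = [5/24, 5/24, 5/24, 1/2, 5/6, 1]
j=0 picked index 0: u0 ∈ [0, 5/24)
j=1 picked index 3: u0 ∈ [1/24, 1/3)
j=2 picked index 3: u0 ∈ [-1/8, 1/6)
j=3 picked index 4: u0 ∈ [0, 1/3)
j=4 picked index 4: u0 ∈ [-1/6, 1/6)
j=5 picked index 5: u0 ∈ [0, 1/6)
intersection: [1/24, 1/6)

1/24 1/6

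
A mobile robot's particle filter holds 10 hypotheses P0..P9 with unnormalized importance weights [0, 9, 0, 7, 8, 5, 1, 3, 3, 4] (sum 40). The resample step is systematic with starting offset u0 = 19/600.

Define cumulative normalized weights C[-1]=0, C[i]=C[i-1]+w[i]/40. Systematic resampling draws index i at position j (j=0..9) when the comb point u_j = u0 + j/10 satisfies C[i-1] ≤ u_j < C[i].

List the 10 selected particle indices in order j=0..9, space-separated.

C = [0, 9/40, 9/40, 2/5, 3/5, 29/40, 3/4, 33/40, 9/10, 1]
j=0: u_0=19/600 ∈ [0, 9/40) → index 1
j=1: u_1=79/600 ∈ [0, 9/40) → index 1
j=2: u_2=139/600 ∈ [9/40, 2/5) → index 3
j=3: u_3=199/600 ∈ [9/40, 2/5) → index 3
j=4: u_4=259/600 ∈ [2/5, 3/5) → index 4
j=5: u_5=319/600 ∈ [2/5, 3/5) → index 4
j=6: u_6=379/600 ∈ [3/5, 29/40) → index 5
j=7: u_7=439/600 ∈ [29/40, 3/4) → index 6
j=8: u_8=499/600 ∈ [33/40, 9/10) → index 8
j=9: u_9=559/600 ∈ [9/10, 1) → index 9

1 1 3 3 4 4 5 6 8 9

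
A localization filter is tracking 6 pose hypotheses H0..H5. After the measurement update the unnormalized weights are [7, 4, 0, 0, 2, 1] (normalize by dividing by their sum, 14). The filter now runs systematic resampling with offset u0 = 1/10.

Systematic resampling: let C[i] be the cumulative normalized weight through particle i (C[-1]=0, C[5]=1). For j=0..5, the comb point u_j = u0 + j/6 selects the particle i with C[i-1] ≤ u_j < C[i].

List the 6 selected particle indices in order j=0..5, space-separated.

0 0 0 1 1 5

C = [1/2, 11/14, 11/14, 11/14, 13/14, 1]
j=0: u_0=1/10 ∈ [0, 1/2) → index 0
j=1: u_1=4/15 ∈ [0, 1/2) → index 0
j=2: u_2=13/30 ∈ [0, 1/2) → index 0
j=3: u_3=3/5 ∈ [1/2, 11/14) → index 1
j=4: u_4=23/30 ∈ [1/2, 11/14) → index 1
j=5: u_5=14/15 ∈ [13/14, 1) → index 5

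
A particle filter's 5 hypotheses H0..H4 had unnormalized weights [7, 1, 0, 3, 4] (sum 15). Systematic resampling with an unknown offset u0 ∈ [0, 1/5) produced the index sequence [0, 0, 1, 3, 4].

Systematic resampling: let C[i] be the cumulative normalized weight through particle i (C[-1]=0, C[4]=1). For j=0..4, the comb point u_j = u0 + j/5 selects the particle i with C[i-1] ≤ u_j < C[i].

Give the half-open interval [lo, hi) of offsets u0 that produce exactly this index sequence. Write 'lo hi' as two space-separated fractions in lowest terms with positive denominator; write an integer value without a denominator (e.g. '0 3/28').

1/15 2/15

C = [7/15, 8/15, 8/15, 11/15, 1]
j=0 picked index 0: u0 ∈ [0, 7/15)
j=1 picked index 0: u0 ∈ [-1/5, 4/15)
j=2 picked index 1: u0 ∈ [1/15, 2/15)
j=3 picked index 3: u0 ∈ [-1/15, 2/15)
j=4 picked index 4: u0 ∈ [-1/15, 1/5)
intersection: [1/15, 2/15)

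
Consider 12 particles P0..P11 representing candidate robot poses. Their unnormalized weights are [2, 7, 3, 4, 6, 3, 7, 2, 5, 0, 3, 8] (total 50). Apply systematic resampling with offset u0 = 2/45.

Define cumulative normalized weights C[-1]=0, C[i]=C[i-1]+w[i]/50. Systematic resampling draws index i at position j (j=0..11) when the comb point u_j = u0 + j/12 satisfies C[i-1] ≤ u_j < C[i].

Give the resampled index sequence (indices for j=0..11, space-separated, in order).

C = [1/25, 9/50, 6/25, 8/25, 11/25, 1/2, 16/25, 17/25, 39/50, 39/50, 21/25, 1]
j=0: u_0=2/45 ∈ [1/25, 9/50) → index 1
j=1: u_1=23/180 ∈ [1/25, 9/50) → index 1
j=2: u_2=19/90 ∈ [9/50, 6/25) → index 2
j=3: u_3=53/180 ∈ [6/25, 8/25) → index 3
j=4: u_4=17/45 ∈ [8/25, 11/25) → index 4
j=5: u_5=83/180 ∈ [11/25, 1/2) → index 5
j=6: u_6=49/90 ∈ [1/2, 16/25) → index 6
j=7: u_7=113/180 ∈ [1/2, 16/25) → index 6
j=8: u_8=32/45 ∈ [17/25, 39/50) → index 8
j=9: u_9=143/180 ∈ [39/50, 21/25) → index 10
j=10: u_10=79/90 ∈ [21/25, 1) → index 11
j=11: u_11=173/180 ∈ [21/25, 1) → index 11

1 1 2 3 4 5 6 6 8 10 11 11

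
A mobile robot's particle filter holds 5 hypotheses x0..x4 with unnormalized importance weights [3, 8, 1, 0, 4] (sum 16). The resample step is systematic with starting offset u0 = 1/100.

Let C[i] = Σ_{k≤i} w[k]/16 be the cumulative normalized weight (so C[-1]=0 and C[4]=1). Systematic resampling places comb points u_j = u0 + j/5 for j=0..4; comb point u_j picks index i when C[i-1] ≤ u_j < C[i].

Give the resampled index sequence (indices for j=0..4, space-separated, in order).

C = [3/16, 11/16, 3/4, 3/4, 1]
j=0: u_0=1/100 ∈ [0, 3/16) → index 0
j=1: u_1=21/100 ∈ [3/16, 11/16) → index 1
j=2: u_2=41/100 ∈ [3/16, 11/16) → index 1
j=3: u_3=61/100 ∈ [3/16, 11/16) → index 1
j=4: u_4=81/100 ∈ [3/4, 1) → index 4

0 1 1 1 4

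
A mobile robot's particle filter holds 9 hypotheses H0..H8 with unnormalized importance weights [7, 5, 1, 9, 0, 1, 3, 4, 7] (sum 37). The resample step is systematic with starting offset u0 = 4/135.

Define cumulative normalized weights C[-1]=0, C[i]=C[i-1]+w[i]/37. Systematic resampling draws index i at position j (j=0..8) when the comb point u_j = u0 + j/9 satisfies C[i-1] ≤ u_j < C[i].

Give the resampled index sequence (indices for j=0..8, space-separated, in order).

C = [7/37, 12/37, 13/37, 22/37, 22/37, 23/37, 26/37, 30/37, 1]
j=0: u_0=4/135 ∈ [0, 7/37) → index 0
j=1: u_1=19/135 ∈ [0, 7/37) → index 0
j=2: u_2=34/135 ∈ [7/37, 12/37) → index 1
j=3: u_3=49/135 ∈ [13/37, 22/37) → index 3
j=4: u_4=64/135 ∈ [13/37, 22/37) → index 3
j=5: u_5=79/135 ∈ [13/37, 22/37) → index 3
j=6: u_6=94/135 ∈ [23/37, 26/37) → index 6
j=7: u_7=109/135 ∈ [26/37, 30/37) → index 7
j=8: u_8=124/135 ∈ [30/37, 1) → index 8

0 0 1 3 3 3 6 7 8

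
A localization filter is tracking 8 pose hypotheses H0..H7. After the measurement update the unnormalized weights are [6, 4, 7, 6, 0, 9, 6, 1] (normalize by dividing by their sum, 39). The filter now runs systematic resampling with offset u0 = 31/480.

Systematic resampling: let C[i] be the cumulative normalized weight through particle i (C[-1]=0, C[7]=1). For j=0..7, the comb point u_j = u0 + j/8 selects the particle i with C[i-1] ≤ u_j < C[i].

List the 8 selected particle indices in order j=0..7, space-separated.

C = [2/13, 10/39, 17/39, 23/39, 23/39, 32/39, 38/39, 1]
j=0: u_0=31/480 ∈ [0, 2/13) → index 0
j=1: u_1=91/480 ∈ [2/13, 10/39) → index 1
j=2: u_2=151/480 ∈ [10/39, 17/39) → index 2
j=3: u_3=211/480 ∈ [17/39, 23/39) → index 3
j=4: u_4=271/480 ∈ [17/39, 23/39) → index 3
j=5: u_5=331/480 ∈ [23/39, 32/39) → index 5
j=6: u_6=391/480 ∈ [23/39, 32/39) → index 5
j=7: u_7=451/480 ∈ [32/39, 38/39) → index 6

0 1 2 3 3 5 5 6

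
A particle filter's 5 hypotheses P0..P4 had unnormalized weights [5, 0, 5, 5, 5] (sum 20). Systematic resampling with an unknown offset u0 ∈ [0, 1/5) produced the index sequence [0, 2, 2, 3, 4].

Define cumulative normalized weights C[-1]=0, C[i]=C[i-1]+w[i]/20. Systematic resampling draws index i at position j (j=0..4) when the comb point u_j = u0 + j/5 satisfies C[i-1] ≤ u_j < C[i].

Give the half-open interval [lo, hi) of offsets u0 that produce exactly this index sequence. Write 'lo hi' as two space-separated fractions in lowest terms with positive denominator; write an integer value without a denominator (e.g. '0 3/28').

1/20 1/10

C = [1/4, 1/4, 1/2, 3/4, 1]
j=0 picked index 0: u0 ∈ [0, 1/4)
j=1 picked index 2: u0 ∈ [1/20, 3/10)
j=2 picked index 2: u0 ∈ [-3/20, 1/10)
j=3 picked index 3: u0 ∈ [-1/10, 3/20)
j=4 picked index 4: u0 ∈ [-1/20, 1/5)
intersection: [1/20, 1/10)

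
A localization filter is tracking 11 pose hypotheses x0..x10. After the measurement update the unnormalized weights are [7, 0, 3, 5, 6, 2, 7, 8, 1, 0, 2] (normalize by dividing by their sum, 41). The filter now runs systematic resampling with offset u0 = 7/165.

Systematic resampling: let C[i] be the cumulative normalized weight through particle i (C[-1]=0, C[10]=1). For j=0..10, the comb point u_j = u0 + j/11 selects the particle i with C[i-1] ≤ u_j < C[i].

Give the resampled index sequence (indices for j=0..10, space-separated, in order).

C = [7/41, 7/41, 10/41, 15/41, 21/41, 23/41, 30/41, 38/41, 39/41, 39/41, 1]
j=0: u_0=7/165 ∈ [0, 7/41) → index 0
j=1: u_1=2/15 ∈ [0, 7/41) → index 0
j=2: u_2=37/165 ∈ [7/41, 10/41) → index 2
j=3: u_3=52/165 ∈ [10/41, 15/41) → index 3
j=4: u_4=67/165 ∈ [15/41, 21/41) → index 4
j=5: u_5=82/165 ∈ [15/41, 21/41) → index 4
j=6: u_6=97/165 ∈ [23/41, 30/41) → index 6
j=7: u_7=112/165 ∈ [23/41, 30/41) → index 6
j=8: u_8=127/165 ∈ [30/41, 38/41) → index 7
j=9: u_9=142/165 ∈ [30/41, 38/41) → index 7
j=10: u_10=157/165 ∈ [39/41, 1) → index 10

0 0 2 3 4 4 6 6 7 7 10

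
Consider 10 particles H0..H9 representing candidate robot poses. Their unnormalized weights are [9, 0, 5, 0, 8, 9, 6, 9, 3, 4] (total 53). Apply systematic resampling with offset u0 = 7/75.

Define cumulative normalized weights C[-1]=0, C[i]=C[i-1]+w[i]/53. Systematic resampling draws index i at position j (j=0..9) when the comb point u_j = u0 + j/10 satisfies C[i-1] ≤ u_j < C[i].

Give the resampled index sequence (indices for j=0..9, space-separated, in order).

C = [9/53, 9/53, 14/53, 14/53, 22/53, 31/53, 37/53, 46/53, 49/53, 1]
j=0: u_0=7/75 ∈ [0, 9/53) → index 0
j=1: u_1=29/150 ∈ [9/53, 14/53) → index 2
j=2: u_2=22/75 ∈ [14/53, 22/53) → index 4
j=3: u_3=59/150 ∈ [14/53, 22/53) → index 4
j=4: u_4=37/75 ∈ [22/53, 31/53) → index 5
j=5: u_5=89/150 ∈ [31/53, 37/53) → index 6
j=6: u_6=52/75 ∈ [31/53, 37/53) → index 6
j=7: u_7=119/150 ∈ [37/53, 46/53) → index 7
j=8: u_8=67/75 ∈ [46/53, 49/53) → index 8
j=9: u_9=149/150 ∈ [49/53, 1) → index 9

0 2 4 4 5 6 6 7 8 9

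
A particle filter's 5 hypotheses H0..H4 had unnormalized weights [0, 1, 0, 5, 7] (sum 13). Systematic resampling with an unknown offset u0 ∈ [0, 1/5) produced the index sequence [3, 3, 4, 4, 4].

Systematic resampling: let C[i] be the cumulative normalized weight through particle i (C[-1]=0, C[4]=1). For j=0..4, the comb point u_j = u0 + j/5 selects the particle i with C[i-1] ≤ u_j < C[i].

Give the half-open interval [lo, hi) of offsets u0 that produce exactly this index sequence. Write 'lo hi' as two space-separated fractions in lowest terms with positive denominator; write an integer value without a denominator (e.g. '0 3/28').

1/13 1/5

C = [0, 1/13, 1/13, 6/13, 1]
j=0 picked index 3: u0 ∈ [1/13, 6/13)
j=1 picked index 3: u0 ∈ [-8/65, 17/65)
j=2 picked index 4: u0 ∈ [4/65, 3/5)
j=3 picked index 4: u0 ∈ [-9/65, 2/5)
j=4 picked index 4: u0 ∈ [-22/65, 1/5)
intersection: [1/13, 1/5)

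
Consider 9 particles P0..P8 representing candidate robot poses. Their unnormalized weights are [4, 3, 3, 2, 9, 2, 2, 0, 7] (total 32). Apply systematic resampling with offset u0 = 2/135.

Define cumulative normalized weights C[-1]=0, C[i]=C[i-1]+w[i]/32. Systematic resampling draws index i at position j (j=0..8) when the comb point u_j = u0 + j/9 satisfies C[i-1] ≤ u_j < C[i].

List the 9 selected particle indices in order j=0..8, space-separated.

C = [1/8, 7/32, 5/16, 3/8, 21/32, 23/32, 25/32, 25/32, 1]
j=0: u_0=2/135 ∈ [0, 1/8) → index 0
j=1: u_1=17/135 ∈ [1/8, 7/32) → index 1
j=2: u_2=32/135 ∈ [7/32, 5/16) → index 2
j=3: u_3=47/135 ∈ [5/16, 3/8) → index 3
j=4: u_4=62/135 ∈ [3/8, 21/32) → index 4
j=5: u_5=77/135 ∈ [3/8, 21/32) → index 4
j=6: u_6=92/135 ∈ [21/32, 23/32) → index 5
j=7: u_7=107/135 ∈ [25/32, 1) → index 8
j=8: u_8=122/135 ∈ [25/32, 1) → index 8

0 1 2 3 4 4 5 8 8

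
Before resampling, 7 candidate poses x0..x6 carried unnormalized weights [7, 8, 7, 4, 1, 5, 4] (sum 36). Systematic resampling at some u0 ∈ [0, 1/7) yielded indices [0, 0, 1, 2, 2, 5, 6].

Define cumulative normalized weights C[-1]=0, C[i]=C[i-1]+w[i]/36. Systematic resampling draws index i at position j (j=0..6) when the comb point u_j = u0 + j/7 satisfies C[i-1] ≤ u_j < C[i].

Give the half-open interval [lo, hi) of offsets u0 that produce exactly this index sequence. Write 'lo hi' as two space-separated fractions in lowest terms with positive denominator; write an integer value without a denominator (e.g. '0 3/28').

C = [7/36, 5/12, 11/18, 13/18, 3/4, 8/9, 1]
j=0 picked index 0: u0 ∈ [0, 7/36)
j=1 picked index 0: u0 ∈ [-1/7, 13/252)
j=2 picked index 1: u0 ∈ [-23/252, 11/84)
j=3 picked index 2: u0 ∈ [-1/84, 23/126)
j=4 picked index 2: u0 ∈ [-13/84, 5/126)
j=5 picked index 5: u0 ∈ [1/28, 11/63)
j=6 picked index 6: u0 ∈ [2/63, 1/7)
intersection: [1/28, 5/126)

1/28 5/126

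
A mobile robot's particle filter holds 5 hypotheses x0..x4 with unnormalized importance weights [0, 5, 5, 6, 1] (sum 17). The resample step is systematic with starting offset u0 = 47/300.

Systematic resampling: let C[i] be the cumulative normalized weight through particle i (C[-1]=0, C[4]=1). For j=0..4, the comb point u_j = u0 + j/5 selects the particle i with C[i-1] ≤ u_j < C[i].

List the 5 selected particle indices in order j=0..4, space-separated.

1 2 2 3 4

C = [0, 5/17, 10/17, 16/17, 1]
j=0: u_0=47/300 ∈ [0, 5/17) → index 1
j=1: u_1=107/300 ∈ [5/17, 10/17) → index 2
j=2: u_2=167/300 ∈ [5/17, 10/17) → index 2
j=3: u_3=227/300 ∈ [10/17, 16/17) → index 3
j=4: u_4=287/300 ∈ [16/17, 1) → index 4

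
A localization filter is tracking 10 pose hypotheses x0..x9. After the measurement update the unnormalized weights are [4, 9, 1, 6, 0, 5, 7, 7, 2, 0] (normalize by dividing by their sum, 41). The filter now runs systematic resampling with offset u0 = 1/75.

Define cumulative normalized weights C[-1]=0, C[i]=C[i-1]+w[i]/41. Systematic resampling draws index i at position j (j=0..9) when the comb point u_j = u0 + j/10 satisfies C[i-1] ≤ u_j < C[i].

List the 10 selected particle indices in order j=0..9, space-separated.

0 1 1 1 3 5 6 6 7 7

C = [4/41, 13/41, 14/41, 20/41, 20/41, 25/41, 32/41, 39/41, 1, 1]
j=0: u_0=1/75 ∈ [0, 4/41) → index 0
j=1: u_1=17/150 ∈ [4/41, 13/41) → index 1
j=2: u_2=16/75 ∈ [4/41, 13/41) → index 1
j=3: u_3=47/150 ∈ [4/41, 13/41) → index 1
j=4: u_4=31/75 ∈ [14/41, 20/41) → index 3
j=5: u_5=77/150 ∈ [20/41, 25/41) → index 5
j=6: u_6=46/75 ∈ [25/41, 32/41) → index 6
j=7: u_7=107/150 ∈ [25/41, 32/41) → index 6
j=8: u_8=61/75 ∈ [32/41, 39/41) → index 7
j=9: u_9=137/150 ∈ [32/41, 39/41) → index 7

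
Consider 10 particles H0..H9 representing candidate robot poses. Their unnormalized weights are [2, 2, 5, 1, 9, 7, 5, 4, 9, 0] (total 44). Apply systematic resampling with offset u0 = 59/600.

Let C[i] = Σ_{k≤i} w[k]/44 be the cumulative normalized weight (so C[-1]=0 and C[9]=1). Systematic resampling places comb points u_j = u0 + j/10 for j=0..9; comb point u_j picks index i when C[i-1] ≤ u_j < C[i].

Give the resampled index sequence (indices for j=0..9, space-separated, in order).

2 2 4 4 5 6 6 8 8 8

C = [1/22, 1/11, 9/44, 5/22, 19/44, 13/22, 31/44, 35/44, 1, 1]
j=0: u_0=59/600 ∈ [1/11, 9/44) → index 2
j=1: u_1=119/600 ∈ [1/11, 9/44) → index 2
j=2: u_2=179/600 ∈ [5/22, 19/44) → index 4
j=3: u_3=239/600 ∈ [5/22, 19/44) → index 4
j=4: u_4=299/600 ∈ [19/44, 13/22) → index 5
j=5: u_5=359/600 ∈ [13/22, 31/44) → index 6
j=6: u_6=419/600 ∈ [13/22, 31/44) → index 6
j=7: u_7=479/600 ∈ [35/44, 1) → index 8
j=8: u_8=539/600 ∈ [35/44, 1) → index 8
j=9: u_9=599/600 ∈ [35/44, 1) → index 8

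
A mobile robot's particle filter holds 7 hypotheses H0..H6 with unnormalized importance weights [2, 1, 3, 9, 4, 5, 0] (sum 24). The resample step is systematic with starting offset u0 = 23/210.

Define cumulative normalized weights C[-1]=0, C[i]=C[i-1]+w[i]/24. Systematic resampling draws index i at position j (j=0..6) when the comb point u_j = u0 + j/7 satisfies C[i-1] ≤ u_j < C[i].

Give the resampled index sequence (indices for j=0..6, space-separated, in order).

1 3 3 3 4 5 5

C = [1/12, 1/8, 1/4, 5/8, 19/24, 1, 1]
j=0: u_0=23/210 ∈ [1/12, 1/8) → index 1
j=1: u_1=53/210 ∈ [1/4, 5/8) → index 3
j=2: u_2=83/210 ∈ [1/4, 5/8) → index 3
j=3: u_3=113/210 ∈ [1/4, 5/8) → index 3
j=4: u_4=143/210 ∈ [5/8, 19/24) → index 4
j=5: u_5=173/210 ∈ [19/24, 1) → index 5
j=6: u_6=29/30 ∈ [19/24, 1) → index 5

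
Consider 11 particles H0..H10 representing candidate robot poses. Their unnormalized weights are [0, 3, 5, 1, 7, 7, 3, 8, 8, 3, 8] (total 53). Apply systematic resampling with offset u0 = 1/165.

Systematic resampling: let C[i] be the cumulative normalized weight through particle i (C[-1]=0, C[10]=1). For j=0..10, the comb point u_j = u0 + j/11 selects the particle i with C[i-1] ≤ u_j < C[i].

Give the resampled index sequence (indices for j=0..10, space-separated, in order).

C = [0, 3/53, 8/53, 9/53, 16/53, 23/53, 26/53, 34/53, 42/53, 45/53, 1]
j=0: u_0=1/165 ∈ [0, 3/53) → index 1
j=1: u_1=16/165 ∈ [3/53, 8/53) → index 2
j=2: u_2=31/165 ∈ [9/53, 16/53) → index 4
j=3: u_3=46/165 ∈ [9/53, 16/53) → index 4
j=4: u_4=61/165 ∈ [16/53, 23/53) → index 5
j=5: u_5=76/165 ∈ [23/53, 26/53) → index 6
j=6: u_6=91/165 ∈ [26/53, 34/53) → index 7
j=7: u_7=106/165 ∈ [34/53, 42/53) → index 8
j=8: u_8=11/15 ∈ [34/53, 42/53) → index 8
j=9: u_9=136/165 ∈ [42/53, 45/53) → index 9
j=10: u_10=151/165 ∈ [45/53, 1) → index 10

1 2 4 4 5 6 7 8 8 9 10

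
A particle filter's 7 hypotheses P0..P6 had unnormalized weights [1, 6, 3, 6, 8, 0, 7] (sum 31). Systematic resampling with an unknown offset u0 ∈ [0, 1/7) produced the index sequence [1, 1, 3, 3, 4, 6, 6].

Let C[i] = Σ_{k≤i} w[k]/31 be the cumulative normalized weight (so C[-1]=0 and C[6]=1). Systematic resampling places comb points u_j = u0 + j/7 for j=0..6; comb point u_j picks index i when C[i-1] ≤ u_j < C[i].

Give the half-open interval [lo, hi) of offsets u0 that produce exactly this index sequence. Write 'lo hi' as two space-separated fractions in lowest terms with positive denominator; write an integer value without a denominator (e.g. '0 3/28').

C = [1/31, 7/31, 10/31, 16/31, 24/31, 24/31, 1]
j=0 picked index 1: u0 ∈ [1/31, 7/31)
j=1 picked index 1: u0 ∈ [-24/217, 18/217)
j=2 picked index 3: u0 ∈ [8/217, 50/217)
j=3 picked index 3: u0 ∈ [-23/217, 19/217)
j=4 picked index 4: u0 ∈ [-12/217, 44/217)
j=5 picked index 6: u0 ∈ [13/217, 2/7)
j=6 picked index 6: u0 ∈ [-18/217, 1/7)
intersection: [13/217, 18/217)

13/217 18/217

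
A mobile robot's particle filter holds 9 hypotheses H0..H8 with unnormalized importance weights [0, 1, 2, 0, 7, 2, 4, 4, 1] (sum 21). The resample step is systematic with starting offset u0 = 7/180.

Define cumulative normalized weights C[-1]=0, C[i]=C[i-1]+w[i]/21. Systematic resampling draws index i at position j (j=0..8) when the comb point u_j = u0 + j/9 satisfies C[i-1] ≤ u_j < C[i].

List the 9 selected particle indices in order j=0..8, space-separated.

1 4 4 4 5 6 6 7 7

C = [0, 1/21, 1/7, 1/7, 10/21, 4/7, 16/21, 20/21, 1]
j=0: u_0=7/180 ∈ [0, 1/21) → index 1
j=1: u_1=3/20 ∈ [1/7, 10/21) → index 4
j=2: u_2=47/180 ∈ [1/7, 10/21) → index 4
j=3: u_3=67/180 ∈ [1/7, 10/21) → index 4
j=4: u_4=29/60 ∈ [10/21, 4/7) → index 5
j=5: u_5=107/180 ∈ [4/7, 16/21) → index 6
j=6: u_6=127/180 ∈ [4/7, 16/21) → index 6
j=7: u_7=49/60 ∈ [16/21, 20/21) → index 7
j=8: u_8=167/180 ∈ [16/21, 20/21) → index 7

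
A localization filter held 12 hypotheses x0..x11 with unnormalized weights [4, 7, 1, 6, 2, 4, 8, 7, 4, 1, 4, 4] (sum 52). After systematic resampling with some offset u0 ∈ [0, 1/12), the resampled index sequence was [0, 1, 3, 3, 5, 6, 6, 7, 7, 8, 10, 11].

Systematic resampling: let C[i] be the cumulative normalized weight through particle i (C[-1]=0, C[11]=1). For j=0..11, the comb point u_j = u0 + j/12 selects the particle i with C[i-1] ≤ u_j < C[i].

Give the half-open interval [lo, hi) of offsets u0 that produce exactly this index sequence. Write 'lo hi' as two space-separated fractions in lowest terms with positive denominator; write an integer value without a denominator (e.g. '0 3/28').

C = [1/13, 11/52, 3/13, 9/26, 5/13, 6/13, 8/13, 3/4, 43/52, 11/13, 12/13, 1]
j=0 picked index 0: u0 ∈ [0, 1/13)
j=1 picked index 1: u0 ∈ [-1/156, 5/39)
j=2 picked index 3: u0 ∈ [5/78, 7/39)
j=3 picked index 3: u0 ∈ [-1/52, 5/52)
j=4 picked index 5: u0 ∈ [2/39, 5/39)
j=5 picked index 6: u0 ∈ [7/156, 31/156)
j=6 picked index 6: u0 ∈ [-1/26, 3/26)
j=7 picked index 7: u0 ∈ [5/156, 1/6)
j=8 picked index 7: u0 ∈ [-2/39, 1/12)
j=9 picked index 8: u0 ∈ [0, 1/13)
j=10 picked index 10: u0 ∈ [1/78, 7/78)
j=11 picked index 11: u0 ∈ [1/156, 1/12)
intersection: [5/78, 1/13)

5/78 1/13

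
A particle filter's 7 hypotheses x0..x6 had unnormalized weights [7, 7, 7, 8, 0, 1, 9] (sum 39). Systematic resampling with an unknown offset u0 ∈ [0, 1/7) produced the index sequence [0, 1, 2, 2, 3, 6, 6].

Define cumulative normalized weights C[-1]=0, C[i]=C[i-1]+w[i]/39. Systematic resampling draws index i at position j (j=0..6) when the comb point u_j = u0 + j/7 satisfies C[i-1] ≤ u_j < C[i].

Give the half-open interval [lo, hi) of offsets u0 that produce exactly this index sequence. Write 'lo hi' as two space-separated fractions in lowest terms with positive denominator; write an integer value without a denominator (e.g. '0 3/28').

C = [7/39, 14/39, 7/13, 29/39, 29/39, 10/13, 1]
j=0 picked index 0: u0 ∈ [0, 7/39)
j=1 picked index 1: u0 ∈ [10/273, 59/273)
j=2 picked index 2: u0 ∈ [20/273, 23/91)
j=3 picked index 2: u0 ∈ [-19/273, 10/91)
j=4 picked index 3: u0 ∈ [-3/91, 47/273)
j=5 picked index 6: u0 ∈ [5/91, 2/7)
j=6 picked index 6: u0 ∈ [-8/91, 1/7)
intersection: [20/273, 10/91)

20/273 10/91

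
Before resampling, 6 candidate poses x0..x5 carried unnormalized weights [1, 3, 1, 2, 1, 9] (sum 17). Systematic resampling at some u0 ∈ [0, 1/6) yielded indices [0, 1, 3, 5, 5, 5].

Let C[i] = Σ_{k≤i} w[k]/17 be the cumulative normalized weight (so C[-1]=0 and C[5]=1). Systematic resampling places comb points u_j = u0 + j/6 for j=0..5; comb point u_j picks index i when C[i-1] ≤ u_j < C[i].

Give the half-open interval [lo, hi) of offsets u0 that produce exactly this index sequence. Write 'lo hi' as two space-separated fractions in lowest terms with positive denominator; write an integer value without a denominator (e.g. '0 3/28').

C = [1/17, 4/17, 5/17, 7/17, 8/17, 1]
j=0 picked index 0: u0 ∈ [0, 1/17)
j=1 picked index 1: u0 ∈ [-11/102, 7/102)
j=2 picked index 3: u0 ∈ [-2/51, 4/51)
j=3 picked index 5: u0 ∈ [-1/34, 1/2)
j=4 picked index 5: u0 ∈ [-10/51, 1/3)
j=5 picked index 5: u0 ∈ [-37/102, 1/6)
intersection: [0, 1/17)

0 1/17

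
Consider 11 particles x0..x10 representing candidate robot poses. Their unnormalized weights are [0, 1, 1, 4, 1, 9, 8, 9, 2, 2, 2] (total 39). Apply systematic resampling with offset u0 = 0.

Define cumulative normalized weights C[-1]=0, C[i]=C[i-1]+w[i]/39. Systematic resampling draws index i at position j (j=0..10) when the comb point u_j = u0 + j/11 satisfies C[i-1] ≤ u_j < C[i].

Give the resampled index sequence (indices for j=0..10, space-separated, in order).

1 3 5 5 5 6 6 7 7 7 9

C = [0, 1/39, 2/39, 2/13, 7/39, 16/39, 8/13, 11/13, 35/39, 37/39, 1]
j=0: u_0=0 ∈ [0, 1/39) → index 1
j=1: u_1=1/11 ∈ [2/39, 2/13) → index 3
j=2: u_2=2/11 ∈ [7/39, 16/39) → index 5
j=3: u_3=3/11 ∈ [7/39, 16/39) → index 5
j=4: u_4=4/11 ∈ [7/39, 16/39) → index 5
j=5: u_5=5/11 ∈ [16/39, 8/13) → index 6
j=6: u_6=6/11 ∈ [16/39, 8/13) → index 6
j=7: u_7=7/11 ∈ [8/13, 11/13) → index 7
j=8: u_8=8/11 ∈ [8/13, 11/13) → index 7
j=9: u_9=9/11 ∈ [8/13, 11/13) → index 7
j=10: u_10=10/11 ∈ [35/39, 37/39) → index 9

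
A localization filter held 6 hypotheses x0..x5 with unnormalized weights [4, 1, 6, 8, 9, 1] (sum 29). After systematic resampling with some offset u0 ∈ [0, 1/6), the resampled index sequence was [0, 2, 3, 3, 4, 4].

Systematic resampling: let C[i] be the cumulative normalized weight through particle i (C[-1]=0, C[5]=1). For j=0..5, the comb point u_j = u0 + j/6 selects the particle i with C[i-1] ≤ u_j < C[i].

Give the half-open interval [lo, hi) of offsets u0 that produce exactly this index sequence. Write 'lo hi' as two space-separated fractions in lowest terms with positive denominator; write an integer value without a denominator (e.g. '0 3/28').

C = [4/29, 5/29, 11/29, 19/29, 28/29, 1]
j=0 picked index 0: u0 ∈ [0, 4/29)
j=1 picked index 2: u0 ∈ [1/174, 37/174)
j=2 picked index 3: u0 ∈ [4/87, 28/87)
j=3 picked index 3: u0 ∈ [-7/58, 9/58)
j=4 picked index 4: u0 ∈ [-1/87, 26/87)
j=5 picked index 4: u0 ∈ [-31/174, 23/174)
intersection: [4/87, 23/174)

4/87 23/174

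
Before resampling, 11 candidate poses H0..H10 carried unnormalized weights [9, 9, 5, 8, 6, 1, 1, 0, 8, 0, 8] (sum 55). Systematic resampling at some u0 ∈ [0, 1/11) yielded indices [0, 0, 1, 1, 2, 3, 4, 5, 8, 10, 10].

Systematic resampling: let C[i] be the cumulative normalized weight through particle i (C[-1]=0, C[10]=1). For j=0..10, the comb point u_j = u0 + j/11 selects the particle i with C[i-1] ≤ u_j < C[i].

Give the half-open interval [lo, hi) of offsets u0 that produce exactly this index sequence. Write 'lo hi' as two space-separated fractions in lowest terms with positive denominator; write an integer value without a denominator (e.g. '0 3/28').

C = [9/55, 18/55, 23/55, 31/55, 37/55, 38/55, 39/55, 39/55, 47/55, 47/55, 1]
j=0 picked index 0: u0 ∈ [0, 9/55)
j=1 picked index 0: u0 ∈ [-1/11, 4/55)
j=2 picked index 1: u0 ∈ [-1/55, 8/55)
j=3 picked index 1: u0 ∈ [-6/55, 3/55)
j=4 picked index 2: u0 ∈ [-2/55, 3/55)
j=5 picked index 3: u0 ∈ [-2/55, 6/55)
j=6 picked index 4: u0 ∈ [1/55, 7/55)
j=7 picked index 5: u0 ∈ [2/55, 3/55)
j=8 picked index 8: u0 ∈ [-1/55, 7/55)
j=9 picked index 10: u0 ∈ [2/55, 2/11)
j=10 picked index 10: u0 ∈ [-3/55, 1/11)
intersection: [2/55, 3/55)

2/55 3/55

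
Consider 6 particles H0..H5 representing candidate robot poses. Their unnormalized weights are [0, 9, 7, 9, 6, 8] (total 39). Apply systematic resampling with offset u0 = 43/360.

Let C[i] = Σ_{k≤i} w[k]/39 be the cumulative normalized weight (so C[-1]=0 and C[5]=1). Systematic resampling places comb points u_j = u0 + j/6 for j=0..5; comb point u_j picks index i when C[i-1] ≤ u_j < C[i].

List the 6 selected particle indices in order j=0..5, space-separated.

1 2 3 3 4 5

C = [0, 3/13, 16/39, 25/39, 31/39, 1]
j=0: u_0=43/360 ∈ [0, 3/13) → index 1
j=1: u_1=103/360 ∈ [3/13, 16/39) → index 2
j=2: u_2=163/360 ∈ [16/39, 25/39) → index 3
j=3: u_3=223/360 ∈ [16/39, 25/39) → index 3
j=4: u_4=283/360 ∈ [25/39, 31/39) → index 4
j=5: u_5=343/360 ∈ [31/39, 1) → index 5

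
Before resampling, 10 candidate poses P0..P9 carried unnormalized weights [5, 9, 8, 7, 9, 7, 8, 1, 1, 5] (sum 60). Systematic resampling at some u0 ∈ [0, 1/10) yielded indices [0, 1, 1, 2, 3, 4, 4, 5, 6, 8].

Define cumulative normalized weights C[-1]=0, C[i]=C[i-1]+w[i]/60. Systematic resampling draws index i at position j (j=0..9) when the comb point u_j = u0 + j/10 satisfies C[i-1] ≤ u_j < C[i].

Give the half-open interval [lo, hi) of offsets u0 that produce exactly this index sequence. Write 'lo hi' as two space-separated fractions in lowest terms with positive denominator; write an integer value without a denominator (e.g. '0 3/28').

C = [1/12, 7/30, 11/30, 29/60, 19/30, 3/4, 53/60, 9/10, 11/12, 1]
j=0 picked index 0: u0 ∈ [0, 1/12)
j=1 picked index 1: u0 ∈ [-1/60, 2/15)
j=2 picked index 1: u0 ∈ [-7/60, 1/30)
j=3 picked index 2: u0 ∈ [-1/15, 1/15)
j=4 picked index 3: u0 ∈ [-1/30, 1/12)
j=5 picked index 4: u0 ∈ [-1/60, 2/15)
j=6 picked index 4: u0 ∈ [-7/60, 1/30)
j=7 picked index 5: u0 ∈ [-1/15, 1/20)
j=8 picked index 6: u0 ∈ [-1/20, 1/12)
j=9 picked index 8: u0 ∈ [0, 1/60)
intersection: [0, 1/60)

0 1/60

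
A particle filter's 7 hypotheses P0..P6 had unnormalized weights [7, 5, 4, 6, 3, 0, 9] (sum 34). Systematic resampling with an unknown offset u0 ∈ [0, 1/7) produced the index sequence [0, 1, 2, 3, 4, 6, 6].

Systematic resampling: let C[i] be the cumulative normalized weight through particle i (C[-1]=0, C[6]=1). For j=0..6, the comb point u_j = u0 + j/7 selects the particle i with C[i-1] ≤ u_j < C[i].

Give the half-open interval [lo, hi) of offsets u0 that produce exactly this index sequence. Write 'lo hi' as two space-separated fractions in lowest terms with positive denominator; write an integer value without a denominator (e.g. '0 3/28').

9/119 1/7

C = [7/34, 6/17, 8/17, 11/17, 25/34, 25/34, 1]
j=0 picked index 0: u0 ∈ [0, 7/34)
j=1 picked index 1: u0 ∈ [15/238, 25/119)
j=2 picked index 2: u0 ∈ [8/119, 22/119)
j=3 picked index 3: u0 ∈ [5/119, 26/119)
j=4 picked index 4: u0 ∈ [9/119, 39/238)
j=5 picked index 6: u0 ∈ [5/238, 2/7)
j=6 picked index 6: u0 ∈ [-29/238, 1/7)
intersection: [9/119, 1/7)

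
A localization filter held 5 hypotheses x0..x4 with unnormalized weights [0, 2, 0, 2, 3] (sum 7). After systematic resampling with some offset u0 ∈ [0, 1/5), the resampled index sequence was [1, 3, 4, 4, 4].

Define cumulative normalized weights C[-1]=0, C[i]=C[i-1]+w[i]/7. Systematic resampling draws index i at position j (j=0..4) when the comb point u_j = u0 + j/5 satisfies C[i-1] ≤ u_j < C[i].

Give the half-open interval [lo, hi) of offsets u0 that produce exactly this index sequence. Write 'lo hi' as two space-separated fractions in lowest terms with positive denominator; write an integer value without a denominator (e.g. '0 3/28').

C = [0, 2/7, 2/7, 4/7, 1]
j=0 picked index 1: u0 ∈ [0, 2/7)
j=1 picked index 3: u0 ∈ [3/35, 13/35)
j=2 picked index 4: u0 ∈ [6/35, 3/5)
j=3 picked index 4: u0 ∈ [-1/35, 2/5)
j=4 picked index 4: u0 ∈ [-8/35, 1/5)
intersection: [6/35, 1/5)

6/35 1/5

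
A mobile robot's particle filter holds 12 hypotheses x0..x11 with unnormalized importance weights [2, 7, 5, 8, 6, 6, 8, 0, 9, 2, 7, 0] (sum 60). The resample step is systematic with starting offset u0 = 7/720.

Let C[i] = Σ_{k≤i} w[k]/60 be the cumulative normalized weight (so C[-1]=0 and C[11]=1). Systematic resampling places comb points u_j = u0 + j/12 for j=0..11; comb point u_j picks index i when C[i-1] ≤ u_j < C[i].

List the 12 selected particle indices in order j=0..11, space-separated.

0 1 2 3 3 4 5 6 6 8 8 10

C = [1/30, 3/20, 7/30, 11/30, 7/15, 17/30, 7/10, 7/10, 17/20, 53/60, 1, 1]
j=0: u_0=7/720 ∈ [0, 1/30) → index 0
j=1: u_1=67/720 ∈ [1/30, 3/20) → index 1
j=2: u_2=127/720 ∈ [3/20, 7/30) → index 2
j=3: u_3=187/720 ∈ [7/30, 11/30) → index 3
j=4: u_4=247/720 ∈ [7/30, 11/30) → index 3
j=5: u_5=307/720 ∈ [11/30, 7/15) → index 4
j=6: u_6=367/720 ∈ [7/15, 17/30) → index 5
j=7: u_7=427/720 ∈ [17/30, 7/10) → index 6
j=8: u_8=487/720 ∈ [17/30, 7/10) → index 6
j=9: u_9=547/720 ∈ [7/10, 17/20) → index 8
j=10: u_10=607/720 ∈ [7/10, 17/20) → index 8
j=11: u_11=667/720 ∈ [53/60, 1) → index 10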